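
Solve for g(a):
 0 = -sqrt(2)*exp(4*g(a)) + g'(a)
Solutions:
 g(a) = log(-(-1/(C1 + 4*sqrt(2)*a))^(1/4))
 g(a) = log(-1/(C1 + 4*sqrt(2)*a))/4
 g(a) = log(-I*(-1/(C1 + 4*sqrt(2)*a))^(1/4))
 g(a) = log(I*(-1/(C1 + 4*sqrt(2)*a))^(1/4))


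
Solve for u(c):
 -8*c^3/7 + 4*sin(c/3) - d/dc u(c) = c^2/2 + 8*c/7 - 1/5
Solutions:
 u(c) = C1 - 2*c^4/7 - c^3/6 - 4*c^2/7 + c/5 - 12*cos(c/3)


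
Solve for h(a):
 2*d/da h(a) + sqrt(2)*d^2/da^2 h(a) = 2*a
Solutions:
 h(a) = C1 + C2*exp(-sqrt(2)*a) + a^2/2 - sqrt(2)*a/2


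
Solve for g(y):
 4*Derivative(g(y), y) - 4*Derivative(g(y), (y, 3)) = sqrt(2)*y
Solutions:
 g(y) = C1 + C2*exp(-y) + C3*exp(y) + sqrt(2)*y^2/8


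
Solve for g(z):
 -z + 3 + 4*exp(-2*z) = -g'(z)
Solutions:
 g(z) = C1 + z^2/2 - 3*z + 2*exp(-2*z)


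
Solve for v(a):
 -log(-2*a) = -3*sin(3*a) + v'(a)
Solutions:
 v(a) = C1 - a*log(-a) - a*log(2) + a - cos(3*a)


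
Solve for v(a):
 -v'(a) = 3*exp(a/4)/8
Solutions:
 v(a) = C1 - 3*exp(a/4)/2


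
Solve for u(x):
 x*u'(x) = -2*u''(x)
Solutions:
 u(x) = C1 + C2*erf(x/2)


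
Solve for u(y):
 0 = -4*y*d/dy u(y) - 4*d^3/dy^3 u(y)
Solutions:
 u(y) = C1 + Integral(C2*airyai(-y) + C3*airybi(-y), y)


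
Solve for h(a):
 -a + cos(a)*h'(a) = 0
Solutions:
 h(a) = C1 + Integral(a/cos(a), a)


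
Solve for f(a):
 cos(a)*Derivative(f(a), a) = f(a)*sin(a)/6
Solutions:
 f(a) = C1/cos(a)^(1/6)


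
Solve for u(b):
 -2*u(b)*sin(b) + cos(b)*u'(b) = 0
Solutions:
 u(b) = C1/cos(b)^2


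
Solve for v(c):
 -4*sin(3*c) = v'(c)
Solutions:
 v(c) = C1 + 4*cos(3*c)/3


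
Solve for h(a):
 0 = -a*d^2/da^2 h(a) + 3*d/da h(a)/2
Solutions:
 h(a) = C1 + C2*a^(5/2)


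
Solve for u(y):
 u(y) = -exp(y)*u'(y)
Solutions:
 u(y) = C1*exp(exp(-y))


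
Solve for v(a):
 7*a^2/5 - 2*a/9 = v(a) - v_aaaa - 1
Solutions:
 v(a) = C1*exp(-a) + C2*exp(a) + C3*sin(a) + C4*cos(a) + 7*a^2/5 - 2*a/9 + 1


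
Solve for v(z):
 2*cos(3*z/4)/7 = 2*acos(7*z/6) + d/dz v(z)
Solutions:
 v(z) = C1 - 2*z*acos(7*z/6) + 2*sqrt(36 - 49*z^2)/7 + 8*sin(3*z/4)/21


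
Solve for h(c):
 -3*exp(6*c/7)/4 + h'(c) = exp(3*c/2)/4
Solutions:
 h(c) = C1 + 7*exp(6*c/7)/8 + exp(3*c/2)/6


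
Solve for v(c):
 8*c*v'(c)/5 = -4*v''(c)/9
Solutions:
 v(c) = C1 + C2*erf(3*sqrt(5)*c/5)


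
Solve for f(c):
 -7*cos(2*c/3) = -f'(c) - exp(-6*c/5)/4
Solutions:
 f(c) = C1 + 21*sin(2*c/3)/2 + 5*exp(-6*c/5)/24


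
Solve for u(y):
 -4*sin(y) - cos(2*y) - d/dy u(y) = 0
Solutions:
 u(y) = C1 - sin(2*y)/2 + 4*cos(y)


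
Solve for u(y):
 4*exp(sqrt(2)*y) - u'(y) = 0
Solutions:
 u(y) = C1 + 2*sqrt(2)*exp(sqrt(2)*y)


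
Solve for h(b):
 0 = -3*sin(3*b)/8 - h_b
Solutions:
 h(b) = C1 + cos(3*b)/8


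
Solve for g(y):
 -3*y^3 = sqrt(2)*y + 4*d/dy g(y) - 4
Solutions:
 g(y) = C1 - 3*y^4/16 - sqrt(2)*y^2/8 + y


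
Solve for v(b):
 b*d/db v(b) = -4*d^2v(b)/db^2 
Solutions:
 v(b) = C1 + C2*erf(sqrt(2)*b/4)


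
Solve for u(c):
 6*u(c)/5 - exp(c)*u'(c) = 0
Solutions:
 u(c) = C1*exp(-6*exp(-c)/5)


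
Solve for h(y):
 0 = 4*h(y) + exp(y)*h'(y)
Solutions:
 h(y) = C1*exp(4*exp(-y))


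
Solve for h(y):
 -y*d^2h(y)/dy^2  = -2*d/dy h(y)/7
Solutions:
 h(y) = C1 + C2*y^(9/7)


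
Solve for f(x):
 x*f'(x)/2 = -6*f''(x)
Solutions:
 f(x) = C1 + C2*erf(sqrt(6)*x/12)


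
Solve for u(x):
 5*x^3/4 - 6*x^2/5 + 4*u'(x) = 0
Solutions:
 u(x) = C1 - 5*x^4/64 + x^3/10


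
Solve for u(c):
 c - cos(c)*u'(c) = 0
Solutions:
 u(c) = C1 + Integral(c/cos(c), c)


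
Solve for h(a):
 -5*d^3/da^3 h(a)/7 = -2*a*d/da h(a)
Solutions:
 h(a) = C1 + Integral(C2*airyai(14^(1/3)*5^(2/3)*a/5) + C3*airybi(14^(1/3)*5^(2/3)*a/5), a)


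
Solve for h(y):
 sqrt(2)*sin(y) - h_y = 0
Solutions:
 h(y) = C1 - sqrt(2)*cos(y)


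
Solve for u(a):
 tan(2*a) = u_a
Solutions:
 u(a) = C1 - log(cos(2*a))/2


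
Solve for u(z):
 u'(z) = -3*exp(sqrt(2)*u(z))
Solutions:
 u(z) = sqrt(2)*(2*log(1/(C1 + 3*z)) - log(2))/4


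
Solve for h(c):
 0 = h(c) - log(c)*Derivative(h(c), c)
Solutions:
 h(c) = C1*exp(li(c))


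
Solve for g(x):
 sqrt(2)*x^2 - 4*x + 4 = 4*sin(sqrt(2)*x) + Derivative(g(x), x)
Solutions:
 g(x) = C1 + sqrt(2)*x^3/3 - 2*x^2 + 4*x + 2*sqrt(2)*cos(sqrt(2)*x)


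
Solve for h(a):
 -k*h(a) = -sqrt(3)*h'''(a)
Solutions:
 h(a) = C1*exp(3^(5/6)*a*k^(1/3)/3) + C2*exp(a*k^(1/3)*(-3^(5/6) + 3*3^(1/3)*I)/6) + C3*exp(-a*k^(1/3)*(3^(5/6) + 3*3^(1/3)*I)/6)


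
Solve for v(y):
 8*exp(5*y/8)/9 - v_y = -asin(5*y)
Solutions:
 v(y) = C1 + y*asin(5*y) + sqrt(1 - 25*y^2)/5 + 64*exp(5*y/8)/45


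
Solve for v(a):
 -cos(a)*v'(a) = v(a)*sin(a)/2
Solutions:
 v(a) = C1*sqrt(cos(a))


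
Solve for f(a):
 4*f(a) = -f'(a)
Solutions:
 f(a) = C1*exp(-4*a)


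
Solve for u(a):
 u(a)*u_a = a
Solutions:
 u(a) = -sqrt(C1 + a^2)
 u(a) = sqrt(C1 + a^2)


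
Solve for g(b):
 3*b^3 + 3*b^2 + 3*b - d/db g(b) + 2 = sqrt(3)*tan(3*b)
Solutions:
 g(b) = C1 + 3*b^4/4 + b^3 + 3*b^2/2 + 2*b + sqrt(3)*log(cos(3*b))/3


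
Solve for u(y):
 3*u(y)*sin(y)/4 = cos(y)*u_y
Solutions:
 u(y) = C1/cos(y)^(3/4)


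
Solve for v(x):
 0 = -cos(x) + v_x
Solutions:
 v(x) = C1 + sin(x)


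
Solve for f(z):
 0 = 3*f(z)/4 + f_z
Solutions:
 f(z) = C1*exp(-3*z/4)


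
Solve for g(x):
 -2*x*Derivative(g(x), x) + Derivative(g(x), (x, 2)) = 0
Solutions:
 g(x) = C1 + C2*erfi(x)


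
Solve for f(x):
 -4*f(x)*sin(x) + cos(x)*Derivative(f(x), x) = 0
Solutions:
 f(x) = C1/cos(x)^4


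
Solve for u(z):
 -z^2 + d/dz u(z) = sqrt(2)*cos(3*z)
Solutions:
 u(z) = C1 + z^3/3 + sqrt(2)*sin(3*z)/3


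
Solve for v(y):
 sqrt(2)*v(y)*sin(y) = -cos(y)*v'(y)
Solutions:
 v(y) = C1*cos(y)^(sqrt(2))


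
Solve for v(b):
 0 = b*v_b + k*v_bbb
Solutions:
 v(b) = C1 + Integral(C2*airyai(b*(-1/k)^(1/3)) + C3*airybi(b*(-1/k)^(1/3)), b)


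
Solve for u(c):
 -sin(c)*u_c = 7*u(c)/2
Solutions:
 u(c) = C1*(cos(c) + 1)^(7/4)/(cos(c) - 1)^(7/4)


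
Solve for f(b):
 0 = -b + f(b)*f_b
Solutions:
 f(b) = -sqrt(C1 + b^2)
 f(b) = sqrt(C1 + b^2)


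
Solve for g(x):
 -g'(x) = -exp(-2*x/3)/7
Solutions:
 g(x) = C1 - 3*exp(-2*x/3)/14


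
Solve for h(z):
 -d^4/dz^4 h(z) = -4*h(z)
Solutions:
 h(z) = C1*exp(-sqrt(2)*z) + C2*exp(sqrt(2)*z) + C3*sin(sqrt(2)*z) + C4*cos(sqrt(2)*z)


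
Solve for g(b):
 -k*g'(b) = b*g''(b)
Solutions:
 g(b) = C1 + b^(1 - re(k))*(C2*sin(log(b)*Abs(im(k))) + C3*cos(log(b)*im(k)))


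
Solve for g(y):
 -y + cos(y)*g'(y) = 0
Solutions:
 g(y) = C1 + Integral(y/cos(y), y)


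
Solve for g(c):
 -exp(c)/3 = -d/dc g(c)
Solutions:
 g(c) = C1 + exp(c)/3


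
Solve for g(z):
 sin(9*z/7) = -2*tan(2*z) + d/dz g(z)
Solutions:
 g(z) = C1 - log(cos(2*z)) - 7*cos(9*z/7)/9


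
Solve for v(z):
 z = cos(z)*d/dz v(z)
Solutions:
 v(z) = C1 + Integral(z/cos(z), z)


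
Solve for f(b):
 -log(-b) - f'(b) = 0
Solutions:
 f(b) = C1 - b*log(-b) + b


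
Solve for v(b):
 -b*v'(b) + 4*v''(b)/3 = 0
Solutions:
 v(b) = C1 + C2*erfi(sqrt(6)*b/4)


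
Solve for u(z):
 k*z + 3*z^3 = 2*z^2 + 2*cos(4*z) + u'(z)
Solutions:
 u(z) = C1 + k*z^2/2 + 3*z^4/4 - 2*z^3/3 - sin(4*z)/2


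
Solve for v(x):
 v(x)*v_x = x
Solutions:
 v(x) = -sqrt(C1 + x^2)
 v(x) = sqrt(C1 + x^2)


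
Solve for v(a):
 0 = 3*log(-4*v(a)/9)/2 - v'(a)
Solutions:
 -2*Integral(1/(log(-_y) - 2*log(3) + 2*log(2)), (_y, v(a)))/3 = C1 - a


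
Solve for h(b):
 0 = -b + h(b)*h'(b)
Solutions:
 h(b) = -sqrt(C1 + b^2)
 h(b) = sqrt(C1 + b^2)


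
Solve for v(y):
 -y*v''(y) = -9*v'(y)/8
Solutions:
 v(y) = C1 + C2*y^(17/8)


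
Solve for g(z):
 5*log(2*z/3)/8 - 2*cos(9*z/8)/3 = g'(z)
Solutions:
 g(z) = C1 + 5*z*log(z)/8 - 5*z*log(3)/8 - 5*z/8 + 5*z*log(2)/8 - 16*sin(9*z/8)/27


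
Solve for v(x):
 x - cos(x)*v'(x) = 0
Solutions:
 v(x) = C1 + Integral(x/cos(x), x)


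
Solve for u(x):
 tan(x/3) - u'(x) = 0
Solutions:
 u(x) = C1 - 3*log(cos(x/3))


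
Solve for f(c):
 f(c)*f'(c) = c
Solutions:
 f(c) = -sqrt(C1 + c^2)
 f(c) = sqrt(C1 + c^2)


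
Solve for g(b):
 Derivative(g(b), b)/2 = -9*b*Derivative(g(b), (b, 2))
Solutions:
 g(b) = C1 + C2*b^(17/18)


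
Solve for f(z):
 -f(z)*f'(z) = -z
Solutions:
 f(z) = -sqrt(C1 + z^2)
 f(z) = sqrt(C1 + z^2)


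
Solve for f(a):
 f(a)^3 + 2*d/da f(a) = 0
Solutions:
 f(a) = -sqrt(-1/(C1 - a))
 f(a) = sqrt(-1/(C1 - a))


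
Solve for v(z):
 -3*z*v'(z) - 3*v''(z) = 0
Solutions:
 v(z) = C1 + C2*erf(sqrt(2)*z/2)


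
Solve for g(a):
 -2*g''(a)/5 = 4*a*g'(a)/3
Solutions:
 g(a) = C1 + C2*erf(sqrt(15)*a/3)


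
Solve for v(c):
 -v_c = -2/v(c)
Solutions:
 v(c) = -sqrt(C1 + 4*c)
 v(c) = sqrt(C1 + 4*c)


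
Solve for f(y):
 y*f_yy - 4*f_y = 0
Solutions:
 f(y) = C1 + C2*y^5


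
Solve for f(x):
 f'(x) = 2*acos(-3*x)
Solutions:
 f(x) = C1 + 2*x*acos(-3*x) + 2*sqrt(1 - 9*x^2)/3


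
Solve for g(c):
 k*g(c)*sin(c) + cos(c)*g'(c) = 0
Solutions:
 g(c) = C1*exp(k*log(cos(c)))


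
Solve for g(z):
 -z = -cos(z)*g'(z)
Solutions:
 g(z) = C1 + Integral(z/cos(z), z)


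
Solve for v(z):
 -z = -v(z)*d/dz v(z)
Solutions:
 v(z) = -sqrt(C1 + z^2)
 v(z) = sqrt(C1 + z^2)


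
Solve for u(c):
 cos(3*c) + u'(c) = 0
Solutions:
 u(c) = C1 - sin(3*c)/3


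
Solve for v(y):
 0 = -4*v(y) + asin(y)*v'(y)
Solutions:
 v(y) = C1*exp(4*Integral(1/asin(y), y))


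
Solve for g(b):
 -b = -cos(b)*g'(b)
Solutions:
 g(b) = C1 + Integral(b/cos(b), b)


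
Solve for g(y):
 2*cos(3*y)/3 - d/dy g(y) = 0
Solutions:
 g(y) = C1 + 2*sin(3*y)/9


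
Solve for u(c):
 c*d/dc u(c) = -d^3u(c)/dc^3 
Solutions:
 u(c) = C1 + Integral(C2*airyai(-c) + C3*airybi(-c), c)


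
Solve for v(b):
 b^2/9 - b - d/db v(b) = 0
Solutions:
 v(b) = C1 + b^3/27 - b^2/2


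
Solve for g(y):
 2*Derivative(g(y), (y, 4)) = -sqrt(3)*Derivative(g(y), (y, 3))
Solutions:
 g(y) = C1 + C2*y + C3*y^2 + C4*exp(-sqrt(3)*y/2)


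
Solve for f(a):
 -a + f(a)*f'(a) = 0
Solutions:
 f(a) = -sqrt(C1 + a^2)
 f(a) = sqrt(C1 + a^2)


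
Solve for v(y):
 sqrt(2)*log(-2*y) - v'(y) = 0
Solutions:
 v(y) = C1 + sqrt(2)*y*log(-y) + sqrt(2)*y*(-1 + log(2))


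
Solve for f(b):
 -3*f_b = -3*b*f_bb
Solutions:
 f(b) = C1 + C2*b^2


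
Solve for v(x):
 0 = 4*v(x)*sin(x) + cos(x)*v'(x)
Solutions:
 v(x) = C1*cos(x)^4


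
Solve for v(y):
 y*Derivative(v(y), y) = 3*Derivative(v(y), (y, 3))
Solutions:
 v(y) = C1 + Integral(C2*airyai(3^(2/3)*y/3) + C3*airybi(3^(2/3)*y/3), y)


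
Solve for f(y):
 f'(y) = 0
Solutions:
 f(y) = C1


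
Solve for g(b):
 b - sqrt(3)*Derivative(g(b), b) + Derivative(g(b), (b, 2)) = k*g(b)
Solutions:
 g(b) = C1*exp(b*(-sqrt(4*k + 3) + sqrt(3))/2) + C2*exp(b*(sqrt(4*k + 3) + sqrt(3))/2) + b/k - sqrt(3)/k^2


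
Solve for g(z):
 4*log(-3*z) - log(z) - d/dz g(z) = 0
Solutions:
 g(z) = C1 + 3*z*log(z) + z*(-3 + 4*log(3) + 4*I*pi)


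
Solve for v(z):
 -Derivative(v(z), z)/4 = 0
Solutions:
 v(z) = C1


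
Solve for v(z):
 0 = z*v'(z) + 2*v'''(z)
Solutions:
 v(z) = C1 + Integral(C2*airyai(-2^(2/3)*z/2) + C3*airybi(-2^(2/3)*z/2), z)


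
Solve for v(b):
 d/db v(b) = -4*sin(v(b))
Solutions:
 v(b) = -acos((-C1 - exp(8*b))/(C1 - exp(8*b))) + 2*pi
 v(b) = acos((-C1 - exp(8*b))/(C1 - exp(8*b)))


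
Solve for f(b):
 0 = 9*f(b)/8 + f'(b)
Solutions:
 f(b) = C1*exp(-9*b/8)


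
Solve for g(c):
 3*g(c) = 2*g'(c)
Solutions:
 g(c) = C1*exp(3*c/2)


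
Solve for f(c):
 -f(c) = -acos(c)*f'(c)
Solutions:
 f(c) = C1*exp(Integral(1/acos(c), c))


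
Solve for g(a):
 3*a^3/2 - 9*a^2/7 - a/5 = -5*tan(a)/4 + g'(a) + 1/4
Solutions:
 g(a) = C1 + 3*a^4/8 - 3*a^3/7 - a^2/10 - a/4 - 5*log(cos(a))/4


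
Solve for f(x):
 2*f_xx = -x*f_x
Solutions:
 f(x) = C1 + C2*erf(x/2)


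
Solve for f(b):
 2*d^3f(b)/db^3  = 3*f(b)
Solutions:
 f(b) = C3*exp(2^(2/3)*3^(1/3)*b/2) + (C1*sin(2^(2/3)*3^(5/6)*b/4) + C2*cos(2^(2/3)*3^(5/6)*b/4))*exp(-2^(2/3)*3^(1/3)*b/4)


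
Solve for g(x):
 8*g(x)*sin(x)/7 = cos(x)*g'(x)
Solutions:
 g(x) = C1/cos(x)^(8/7)


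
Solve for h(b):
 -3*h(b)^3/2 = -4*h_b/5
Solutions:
 h(b) = -2*sqrt(-1/(C1 + 15*b))
 h(b) = 2*sqrt(-1/(C1 + 15*b))


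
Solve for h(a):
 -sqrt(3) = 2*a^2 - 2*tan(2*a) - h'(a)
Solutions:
 h(a) = C1 + 2*a^3/3 + sqrt(3)*a + log(cos(2*a))


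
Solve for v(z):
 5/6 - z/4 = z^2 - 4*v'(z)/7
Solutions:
 v(z) = C1 + 7*z^3/12 + 7*z^2/32 - 35*z/24


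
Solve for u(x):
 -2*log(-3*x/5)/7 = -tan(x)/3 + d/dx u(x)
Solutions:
 u(x) = C1 - 2*x*log(-x)/7 - 2*x*log(3)/7 + 2*x/7 + 2*x*log(5)/7 - log(cos(x))/3


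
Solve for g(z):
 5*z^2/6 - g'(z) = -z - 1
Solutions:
 g(z) = C1 + 5*z^3/18 + z^2/2 + z


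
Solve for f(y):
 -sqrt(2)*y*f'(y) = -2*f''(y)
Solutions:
 f(y) = C1 + C2*erfi(2^(1/4)*y/2)


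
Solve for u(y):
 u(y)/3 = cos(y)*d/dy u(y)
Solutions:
 u(y) = C1*(sin(y) + 1)^(1/6)/(sin(y) - 1)^(1/6)


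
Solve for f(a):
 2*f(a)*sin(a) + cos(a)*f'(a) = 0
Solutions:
 f(a) = C1*cos(a)^2


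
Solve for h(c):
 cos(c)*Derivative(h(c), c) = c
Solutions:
 h(c) = C1 + Integral(c/cos(c), c)


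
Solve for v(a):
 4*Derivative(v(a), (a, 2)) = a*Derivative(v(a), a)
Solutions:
 v(a) = C1 + C2*erfi(sqrt(2)*a/4)


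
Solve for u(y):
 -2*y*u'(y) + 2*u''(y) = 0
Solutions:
 u(y) = C1 + C2*erfi(sqrt(2)*y/2)


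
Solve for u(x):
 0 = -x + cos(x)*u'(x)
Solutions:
 u(x) = C1 + Integral(x/cos(x), x)


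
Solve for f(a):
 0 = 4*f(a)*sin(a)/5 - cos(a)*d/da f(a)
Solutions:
 f(a) = C1/cos(a)^(4/5)


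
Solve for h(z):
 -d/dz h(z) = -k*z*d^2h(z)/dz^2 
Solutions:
 h(z) = C1 + z^(((re(k) + 1)*re(k) + im(k)^2)/(re(k)^2 + im(k)^2))*(C2*sin(log(z)*Abs(im(k))/(re(k)^2 + im(k)^2)) + C3*cos(log(z)*im(k)/(re(k)^2 + im(k)^2)))


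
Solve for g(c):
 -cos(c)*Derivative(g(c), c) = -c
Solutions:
 g(c) = C1 + Integral(c/cos(c), c)


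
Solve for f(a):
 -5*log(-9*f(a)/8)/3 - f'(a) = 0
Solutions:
 3*Integral(1/(log(-_y) - 3*log(2) + 2*log(3)), (_y, f(a)))/5 = C1 - a


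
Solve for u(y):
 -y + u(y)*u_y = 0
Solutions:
 u(y) = -sqrt(C1 + y^2)
 u(y) = sqrt(C1 + y^2)


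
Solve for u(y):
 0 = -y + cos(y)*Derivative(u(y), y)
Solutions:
 u(y) = C1 + Integral(y/cos(y), y)


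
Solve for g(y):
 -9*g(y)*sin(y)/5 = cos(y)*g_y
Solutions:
 g(y) = C1*cos(y)^(9/5)


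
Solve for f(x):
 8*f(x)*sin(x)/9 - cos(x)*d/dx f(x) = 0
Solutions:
 f(x) = C1/cos(x)^(8/9)


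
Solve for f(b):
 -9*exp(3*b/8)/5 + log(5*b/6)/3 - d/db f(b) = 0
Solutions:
 f(b) = C1 + b*log(b)/3 + b*(-log(6) - 1 + log(5))/3 - 24*exp(3*b/8)/5


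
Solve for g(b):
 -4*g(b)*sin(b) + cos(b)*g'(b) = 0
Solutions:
 g(b) = C1/cos(b)^4


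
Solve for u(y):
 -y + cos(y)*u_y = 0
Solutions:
 u(y) = C1 + Integral(y/cos(y), y)


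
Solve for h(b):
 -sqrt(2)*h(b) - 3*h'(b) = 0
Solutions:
 h(b) = C1*exp(-sqrt(2)*b/3)


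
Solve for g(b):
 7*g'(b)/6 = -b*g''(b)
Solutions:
 g(b) = C1 + C2/b^(1/6)


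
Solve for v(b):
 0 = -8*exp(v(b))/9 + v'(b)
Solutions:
 v(b) = log(-1/(C1 + 8*b)) + 2*log(3)


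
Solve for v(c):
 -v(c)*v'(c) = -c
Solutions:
 v(c) = -sqrt(C1 + c^2)
 v(c) = sqrt(C1 + c^2)


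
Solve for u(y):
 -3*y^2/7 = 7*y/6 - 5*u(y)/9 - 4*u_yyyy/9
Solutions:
 u(y) = 27*y^2/35 + 21*y/10 + (C1*sin(5^(1/4)*y/2) + C2*cos(5^(1/4)*y/2))*exp(-5^(1/4)*y/2) + (C3*sin(5^(1/4)*y/2) + C4*cos(5^(1/4)*y/2))*exp(5^(1/4)*y/2)


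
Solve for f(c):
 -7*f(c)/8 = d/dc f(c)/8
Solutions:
 f(c) = C1*exp(-7*c)


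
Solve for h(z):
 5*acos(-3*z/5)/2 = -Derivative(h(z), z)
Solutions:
 h(z) = C1 - 5*z*acos(-3*z/5)/2 - 5*sqrt(25 - 9*z^2)/6


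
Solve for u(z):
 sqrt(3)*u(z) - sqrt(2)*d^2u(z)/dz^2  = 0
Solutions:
 u(z) = C1*exp(-2^(3/4)*3^(1/4)*z/2) + C2*exp(2^(3/4)*3^(1/4)*z/2)


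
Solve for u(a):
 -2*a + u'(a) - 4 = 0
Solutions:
 u(a) = C1 + a^2 + 4*a


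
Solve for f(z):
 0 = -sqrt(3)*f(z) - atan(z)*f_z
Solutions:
 f(z) = C1*exp(-sqrt(3)*Integral(1/atan(z), z))


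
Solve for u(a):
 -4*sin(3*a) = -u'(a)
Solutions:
 u(a) = C1 - 4*cos(3*a)/3


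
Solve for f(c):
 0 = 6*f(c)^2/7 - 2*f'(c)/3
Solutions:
 f(c) = -7/(C1 + 9*c)


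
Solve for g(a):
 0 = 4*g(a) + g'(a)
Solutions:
 g(a) = C1*exp(-4*a)


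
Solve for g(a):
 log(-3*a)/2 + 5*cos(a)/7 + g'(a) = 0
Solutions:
 g(a) = C1 - a*log(-a)/2 - a*log(3)/2 + a/2 - 5*sin(a)/7


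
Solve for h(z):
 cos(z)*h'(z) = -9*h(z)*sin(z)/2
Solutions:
 h(z) = C1*cos(z)^(9/2)


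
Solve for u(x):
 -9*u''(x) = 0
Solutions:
 u(x) = C1 + C2*x


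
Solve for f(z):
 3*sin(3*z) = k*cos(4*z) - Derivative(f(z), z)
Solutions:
 f(z) = C1 + k*sin(4*z)/4 + cos(3*z)


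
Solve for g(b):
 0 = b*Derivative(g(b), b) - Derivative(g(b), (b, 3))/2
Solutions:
 g(b) = C1 + Integral(C2*airyai(2^(1/3)*b) + C3*airybi(2^(1/3)*b), b)


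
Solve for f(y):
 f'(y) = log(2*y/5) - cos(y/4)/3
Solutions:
 f(y) = C1 + y*log(y) - y*log(5) - y + y*log(2) - 4*sin(y/4)/3


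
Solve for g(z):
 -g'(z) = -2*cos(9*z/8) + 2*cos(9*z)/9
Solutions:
 g(z) = C1 + 16*sin(9*z/8)/9 - 2*sin(9*z)/81


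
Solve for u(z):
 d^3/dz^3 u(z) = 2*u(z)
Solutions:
 u(z) = C3*exp(2^(1/3)*z) + (C1*sin(2^(1/3)*sqrt(3)*z/2) + C2*cos(2^(1/3)*sqrt(3)*z/2))*exp(-2^(1/3)*z/2)


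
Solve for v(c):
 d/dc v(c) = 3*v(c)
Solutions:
 v(c) = C1*exp(3*c)


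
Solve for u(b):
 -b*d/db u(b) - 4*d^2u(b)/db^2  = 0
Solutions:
 u(b) = C1 + C2*erf(sqrt(2)*b/4)


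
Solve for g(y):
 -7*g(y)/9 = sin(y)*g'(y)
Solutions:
 g(y) = C1*(cos(y) + 1)^(7/18)/(cos(y) - 1)^(7/18)


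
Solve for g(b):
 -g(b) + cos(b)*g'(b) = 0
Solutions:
 g(b) = C1*sqrt(sin(b) + 1)/sqrt(sin(b) - 1)


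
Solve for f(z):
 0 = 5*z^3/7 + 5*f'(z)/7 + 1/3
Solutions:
 f(z) = C1 - z^4/4 - 7*z/15


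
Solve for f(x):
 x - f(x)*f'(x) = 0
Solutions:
 f(x) = -sqrt(C1 + x^2)
 f(x) = sqrt(C1 + x^2)


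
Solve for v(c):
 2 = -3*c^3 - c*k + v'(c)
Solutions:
 v(c) = C1 + 3*c^4/4 + c^2*k/2 + 2*c


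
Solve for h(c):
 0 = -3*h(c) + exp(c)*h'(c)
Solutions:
 h(c) = C1*exp(-3*exp(-c))


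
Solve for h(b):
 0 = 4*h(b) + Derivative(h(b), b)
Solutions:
 h(b) = C1*exp(-4*b)


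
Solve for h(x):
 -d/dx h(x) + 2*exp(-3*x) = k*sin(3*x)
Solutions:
 h(x) = C1 + k*cos(3*x)/3 - 2*exp(-3*x)/3


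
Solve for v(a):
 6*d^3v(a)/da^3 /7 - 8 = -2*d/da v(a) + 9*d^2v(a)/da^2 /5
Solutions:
 v(a) = C1 + 4*a + (C2*sin(sqrt(4431)*a/60) + C3*cos(sqrt(4431)*a/60))*exp(21*a/20)


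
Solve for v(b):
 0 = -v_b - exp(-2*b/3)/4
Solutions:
 v(b) = C1 + 3*exp(-2*b/3)/8


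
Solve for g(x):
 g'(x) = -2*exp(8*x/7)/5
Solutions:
 g(x) = C1 - 7*exp(8*x/7)/20


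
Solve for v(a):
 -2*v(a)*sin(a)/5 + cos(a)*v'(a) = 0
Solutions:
 v(a) = C1/cos(a)^(2/5)


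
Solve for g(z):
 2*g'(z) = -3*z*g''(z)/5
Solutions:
 g(z) = C1 + C2/z^(7/3)


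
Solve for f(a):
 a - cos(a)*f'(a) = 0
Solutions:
 f(a) = C1 + Integral(a/cos(a), a)


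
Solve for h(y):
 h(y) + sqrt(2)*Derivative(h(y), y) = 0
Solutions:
 h(y) = C1*exp(-sqrt(2)*y/2)


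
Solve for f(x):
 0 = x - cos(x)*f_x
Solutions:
 f(x) = C1 + Integral(x/cos(x), x)


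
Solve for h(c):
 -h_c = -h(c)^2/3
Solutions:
 h(c) = -3/(C1 + c)


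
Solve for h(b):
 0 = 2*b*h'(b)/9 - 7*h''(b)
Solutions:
 h(b) = C1 + C2*erfi(sqrt(7)*b/21)


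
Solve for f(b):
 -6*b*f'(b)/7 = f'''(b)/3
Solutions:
 f(b) = C1 + Integral(C2*airyai(-18^(1/3)*7^(2/3)*b/7) + C3*airybi(-18^(1/3)*7^(2/3)*b/7), b)


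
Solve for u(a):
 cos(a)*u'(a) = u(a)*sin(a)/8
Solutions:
 u(a) = C1/cos(a)^(1/8)


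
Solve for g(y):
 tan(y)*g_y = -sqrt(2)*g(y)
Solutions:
 g(y) = C1/sin(y)^(sqrt(2))


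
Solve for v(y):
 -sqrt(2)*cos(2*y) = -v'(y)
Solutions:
 v(y) = C1 + sqrt(2)*sin(2*y)/2


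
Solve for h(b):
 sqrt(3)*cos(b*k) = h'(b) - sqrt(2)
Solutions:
 h(b) = C1 + sqrt(2)*b + sqrt(3)*sin(b*k)/k


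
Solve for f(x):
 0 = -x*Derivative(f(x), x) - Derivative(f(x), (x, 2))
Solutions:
 f(x) = C1 + C2*erf(sqrt(2)*x/2)


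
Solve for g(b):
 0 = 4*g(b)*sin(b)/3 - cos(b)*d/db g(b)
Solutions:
 g(b) = C1/cos(b)^(4/3)


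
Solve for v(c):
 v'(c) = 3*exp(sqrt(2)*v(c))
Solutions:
 v(c) = sqrt(2)*(2*log(-1/(C1 + 3*c)) - log(2))/4


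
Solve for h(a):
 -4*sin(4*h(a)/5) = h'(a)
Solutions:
 4*a + 5*log(cos(4*h(a)/5) - 1)/8 - 5*log(cos(4*h(a)/5) + 1)/8 = C1


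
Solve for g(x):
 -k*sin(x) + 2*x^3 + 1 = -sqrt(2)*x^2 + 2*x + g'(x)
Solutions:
 g(x) = C1 + k*cos(x) + x^4/2 + sqrt(2)*x^3/3 - x^2 + x


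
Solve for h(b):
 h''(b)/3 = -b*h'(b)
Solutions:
 h(b) = C1 + C2*erf(sqrt(6)*b/2)


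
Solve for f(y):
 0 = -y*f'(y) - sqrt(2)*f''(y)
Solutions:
 f(y) = C1 + C2*erf(2^(1/4)*y/2)


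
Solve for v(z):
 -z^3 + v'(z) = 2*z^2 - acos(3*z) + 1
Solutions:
 v(z) = C1 + z^4/4 + 2*z^3/3 - z*acos(3*z) + z + sqrt(1 - 9*z^2)/3


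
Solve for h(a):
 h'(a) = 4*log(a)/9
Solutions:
 h(a) = C1 + 4*a*log(a)/9 - 4*a/9


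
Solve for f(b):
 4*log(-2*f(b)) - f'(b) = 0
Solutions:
 -Integral(1/(log(-_y) + log(2)), (_y, f(b)))/4 = C1 - b


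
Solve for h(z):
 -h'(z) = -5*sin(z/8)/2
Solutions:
 h(z) = C1 - 20*cos(z/8)


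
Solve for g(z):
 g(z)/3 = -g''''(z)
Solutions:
 g(z) = (C1*sin(sqrt(2)*3^(3/4)*z/6) + C2*cos(sqrt(2)*3^(3/4)*z/6))*exp(-sqrt(2)*3^(3/4)*z/6) + (C3*sin(sqrt(2)*3^(3/4)*z/6) + C4*cos(sqrt(2)*3^(3/4)*z/6))*exp(sqrt(2)*3^(3/4)*z/6)


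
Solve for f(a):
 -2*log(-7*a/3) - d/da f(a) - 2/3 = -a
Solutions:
 f(a) = C1 + a^2/2 - 2*a*log(-a) + a*(-2*log(7) + 4/3 + 2*log(3))


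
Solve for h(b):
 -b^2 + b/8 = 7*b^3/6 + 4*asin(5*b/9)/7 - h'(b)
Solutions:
 h(b) = C1 + 7*b^4/24 + b^3/3 - b^2/16 + 4*b*asin(5*b/9)/7 + 4*sqrt(81 - 25*b^2)/35


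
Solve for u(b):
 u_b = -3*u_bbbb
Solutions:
 u(b) = C1 + C4*exp(-3^(2/3)*b/3) + (C2*sin(3^(1/6)*b/2) + C3*cos(3^(1/6)*b/2))*exp(3^(2/3)*b/6)


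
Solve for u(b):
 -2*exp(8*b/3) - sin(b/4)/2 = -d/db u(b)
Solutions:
 u(b) = C1 + 3*exp(8*b/3)/4 - 2*cos(b/4)


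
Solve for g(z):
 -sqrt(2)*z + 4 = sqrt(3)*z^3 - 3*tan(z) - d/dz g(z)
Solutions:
 g(z) = C1 + sqrt(3)*z^4/4 + sqrt(2)*z^2/2 - 4*z + 3*log(cos(z))


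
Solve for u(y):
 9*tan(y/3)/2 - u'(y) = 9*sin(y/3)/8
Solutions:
 u(y) = C1 - 27*log(cos(y/3))/2 + 27*cos(y/3)/8


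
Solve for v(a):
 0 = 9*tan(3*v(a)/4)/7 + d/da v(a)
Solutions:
 v(a) = -4*asin(C1*exp(-27*a/28))/3 + 4*pi/3
 v(a) = 4*asin(C1*exp(-27*a/28))/3


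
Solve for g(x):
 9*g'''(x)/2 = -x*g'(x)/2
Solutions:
 g(x) = C1 + Integral(C2*airyai(-3^(1/3)*x/3) + C3*airybi(-3^(1/3)*x/3), x)


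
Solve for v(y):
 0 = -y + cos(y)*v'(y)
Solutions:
 v(y) = C1 + Integral(y/cos(y), y)


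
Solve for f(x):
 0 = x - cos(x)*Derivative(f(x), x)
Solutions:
 f(x) = C1 + Integral(x/cos(x), x)


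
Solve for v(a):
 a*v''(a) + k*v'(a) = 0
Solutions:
 v(a) = C1 + a^(1 - re(k))*(C2*sin(log(a)*Abs(im(k))) + C3*cos(log(a)*im(k)))


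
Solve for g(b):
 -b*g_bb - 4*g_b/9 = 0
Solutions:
 g(b) = C1 + C2*b^(5/9)


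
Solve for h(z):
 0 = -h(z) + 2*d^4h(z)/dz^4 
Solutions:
 h(z) = C1*exp(-2^(3/4)*z/2) + C2*exp(2^(3/4)*z/2) + C3*sin(2^(3/4)*z/2) + C4*cos(2^(3/4)*z/2)


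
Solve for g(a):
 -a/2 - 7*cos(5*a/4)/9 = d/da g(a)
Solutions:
 g(a) = C1 - a^2/4 - 28*sin(5*a/4)/45


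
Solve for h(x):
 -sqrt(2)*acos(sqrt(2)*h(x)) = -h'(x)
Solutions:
 Integral(1/acos(sqrt(2)*_y), (_y, h(x))) = C1 + sqrt(2)*x


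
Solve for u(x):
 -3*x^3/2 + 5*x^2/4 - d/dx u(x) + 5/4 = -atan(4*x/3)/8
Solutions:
 u(x) = C1 - 3*x^4/8 + 5*x^3/12 + x*atan(4*x/3)/8 + 5*x/4 - 3*log(16*x^2 + 9)/64


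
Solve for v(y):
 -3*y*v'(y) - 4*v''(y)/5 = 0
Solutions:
 v(y) = C1 + C2*erf(sqrt(30)*y/4)


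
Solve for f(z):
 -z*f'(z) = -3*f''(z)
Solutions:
 f(z) = C1 + C2*erfi(sqrt(6)*z/6)


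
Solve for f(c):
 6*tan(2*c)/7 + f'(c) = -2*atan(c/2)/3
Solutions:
 f(c) = C1 - 2*c*atan(c/2)/3 + 2*log(c^2 + 4)/3 + 3*log(cos(2*c))/7


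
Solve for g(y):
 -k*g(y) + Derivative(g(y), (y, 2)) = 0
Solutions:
 g(y) = C1*exp(-sqrt(k)*y) + C2*exp(sqrt(k)*y)


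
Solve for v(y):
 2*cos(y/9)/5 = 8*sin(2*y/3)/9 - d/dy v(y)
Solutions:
 v(y) = C1 - 18*sin(y/9)/5 - 4*cos(2*y/3)/3


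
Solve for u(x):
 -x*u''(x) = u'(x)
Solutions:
 u(x) = C1 + C2*log(x)


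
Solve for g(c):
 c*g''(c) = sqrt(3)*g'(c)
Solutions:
 g(c) = C1 + C2*c^(1 + sqrt(3))


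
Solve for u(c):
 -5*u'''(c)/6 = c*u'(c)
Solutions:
 u(c) = C1 + Integral(C2*airyai(-5^(2/3)*6^(1/3)*c/5) + C3*airybi(-5^(2/3)*6^(1/3)*c/5), c)


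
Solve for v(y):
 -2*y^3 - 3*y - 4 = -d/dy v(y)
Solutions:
 v(y) = C1 + y^4/2 + 3*y^2/2 + 4*y


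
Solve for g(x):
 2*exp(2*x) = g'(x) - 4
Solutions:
 g(x) = C1 + 4*x + exp(2*x)


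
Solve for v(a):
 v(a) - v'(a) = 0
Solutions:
 v(a) = C1*exp(a)


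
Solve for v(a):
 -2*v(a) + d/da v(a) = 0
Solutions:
 v(a) = C1*exp(2*a)


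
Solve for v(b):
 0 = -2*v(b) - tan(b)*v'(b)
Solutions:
 v(b) = C1/sin(b)^2


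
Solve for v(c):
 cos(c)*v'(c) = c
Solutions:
 v(c) = C1 + Integral(c/cos(c), c)


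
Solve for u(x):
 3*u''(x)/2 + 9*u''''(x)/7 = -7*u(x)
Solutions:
 u(x) = (C1*sin(sqrt(21)*x*cos(atan(sqrt(15))/2)/3) + C2*cos(sqrt(21)*x*cos(atan(sqrt(15))/2)/3))*exp(-sqrt(21)*x*sin(atan(sqrt(15))/2)/3) + (C3*sin(sqrt(21)*x*cos(atan(sqrt(15))/2)/3) + C4*cos(sqrt(21)*x*cos(atan(sqrt(15))/2)/3))*exp(sqrt(21)*x*sin(atan(sqrt(15))/2)/3)


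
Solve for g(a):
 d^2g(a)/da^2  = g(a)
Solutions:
 g(a) = C1*exp(-a) + C2*exp(a)


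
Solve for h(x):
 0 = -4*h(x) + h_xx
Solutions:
 h(x) = C1*exp(-2*x) + C2*exp(2*x)


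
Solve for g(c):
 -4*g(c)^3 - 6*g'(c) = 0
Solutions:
 g(c) = -sqrt(6)*sqrt(-1/(C1 - 2*c))/2
 g(c) = sqrt(6)*sqrt(-1/(C1 - 2*c))/2


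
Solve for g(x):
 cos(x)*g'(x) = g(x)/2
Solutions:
 g(x) = C1*(sin(x) + 1)^(1/4)/(sin(x) - 1)^(1/4)


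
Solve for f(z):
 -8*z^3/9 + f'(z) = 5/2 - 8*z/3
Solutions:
 f(z) = C1 + 2*z^4/9 - 4*z^2/3 + 5*z/2


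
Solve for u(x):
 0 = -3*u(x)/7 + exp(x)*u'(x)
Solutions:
 u(x) = C1*exp(-3*exp(-x)/7)


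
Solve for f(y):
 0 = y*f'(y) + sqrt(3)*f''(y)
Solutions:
 f(y) = C1 + C2*erf(sqrt(2)*3^(3/4)*y/6)


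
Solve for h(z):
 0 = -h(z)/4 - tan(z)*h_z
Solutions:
 h(z) = C1/sin(z)^(1/4)


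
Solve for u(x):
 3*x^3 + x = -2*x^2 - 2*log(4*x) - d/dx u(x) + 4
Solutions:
 u(x) = C1 - 3*x^4/4 - 2*x^3/3 - x^2/2 - 2*x*log(x) - 4*x*log(2) + 6*x


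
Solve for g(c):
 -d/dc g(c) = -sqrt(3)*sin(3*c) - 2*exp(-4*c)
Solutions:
 g(c) = C1 - sqrt(3)*cos(3*c)/3 - exp(-4*c)/2


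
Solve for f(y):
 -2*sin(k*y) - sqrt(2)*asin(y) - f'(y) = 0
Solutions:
 f(y) = C1 - sqrt(2)*(y*asin(y) + sqrt(1 - y^2)) - 2*Piecewise((-cos(k*y)/k, Ne(k, 0)), (0, True))


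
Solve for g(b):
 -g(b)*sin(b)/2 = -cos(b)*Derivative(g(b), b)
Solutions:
 g(b) = C1/sqrt(cos(b))


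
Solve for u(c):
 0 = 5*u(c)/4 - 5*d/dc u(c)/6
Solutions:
 u(c) = C1*exp(3*c/2)


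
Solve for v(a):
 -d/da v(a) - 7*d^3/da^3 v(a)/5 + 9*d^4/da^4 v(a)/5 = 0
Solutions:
 v(a) = C1 + C2*exp(a*(-2^(2/3)*(27*sqrt(184605) + 11621)^(1/3) - 98*2^(1/3)/(27*sqrt(184605) + 11621)^(1/3) + 28)/108)*sin(2^(1/3)*sqrt(3)*a*(-2^(1/3)*(27*sqrt(184605) + 11621)^(1/3) + 98/(27*sqrt(184605) + 11621)^(1/3))/108) + C3*exp(a*(-2^(2/3)*(27*sqrt(184605) + 11621)^(1/3) - 98*2^(1/3)/(27*sqrt(184605) + 11621)^(1/3) + 28)/108)*cos(2^(1/3)*sqrt(3)*a*(-2^(1/3)*(27*sqrt(184605) + 11621)^(1/3) + 98/(27*sqrt(184605) + 11621)^(1/3))/108) + C4*exp(a*(98*2^(1/3)/(27*sqrt(184605) + 11621)^(1/3) + 14 + 2^(2/3)*(27*sqrt(184605) + 11621)^(1/3))/54)


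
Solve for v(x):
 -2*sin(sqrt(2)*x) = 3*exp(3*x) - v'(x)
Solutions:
 v(x) = C1 + exp(3*x) - sqrt(2)*cos(sqrt(2)*x)


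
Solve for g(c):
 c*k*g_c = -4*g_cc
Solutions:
 g(c) = Piecewise((-sqrt(2)*sqrt(pi)*C1*erf(sqrt(2)*c*sqrt(k)/4)/sqrt(k) - C2, (k > 0) | (k < 0)), (-C1*c - C2, True))


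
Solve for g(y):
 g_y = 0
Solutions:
 g(y) = C1


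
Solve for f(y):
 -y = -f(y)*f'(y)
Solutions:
 f(y) = -sqrt(C1 + y^2)
 f(y) = sqrt(C1 + y^2)


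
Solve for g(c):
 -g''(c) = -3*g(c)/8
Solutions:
 g(c) = C1*exp(-sqrt(6)*c/4) + C2*exp(sqrt(6)*c/4)


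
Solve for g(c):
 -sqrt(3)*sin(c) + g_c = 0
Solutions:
 g(c) = C1 - sqrt(3)*cos(c)


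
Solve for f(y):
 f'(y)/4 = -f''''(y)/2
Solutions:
 f(y) = C1 + C4*exp(-2^(2/3)*y/2) + (C2*sin(2^(2/3)*sqrt(3)*y/4) + C3*cos(2^(2/3)*sqrt(3)*y/4))*exp(2^(2/3)*y/4)


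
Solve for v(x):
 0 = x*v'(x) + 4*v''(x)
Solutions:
 v(x) = C1 + C2*erf(sqrt(2)*x/4)


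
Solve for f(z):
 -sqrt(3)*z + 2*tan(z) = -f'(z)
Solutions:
 f(z) = C1 + sqrt(3)*z^2/2 + 2*log(cos(z))


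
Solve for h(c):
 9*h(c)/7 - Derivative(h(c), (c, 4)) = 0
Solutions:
 h(c) = C1*exp(-sqrt(3)*7^(3/4)*c/7) + C2*exp(sqrt(3)*7^(3/4)*c/7) + C3*sin(sqrt(3)*7^(3/4)*c/7) + C4*cos(sqrt(3)*7^(3/4)*c/7)


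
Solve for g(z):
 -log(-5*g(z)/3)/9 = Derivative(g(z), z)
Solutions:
 9*Integral(1/(log(-_y) - log(3) + log(5)), (_y, g(z))) = C1 - z


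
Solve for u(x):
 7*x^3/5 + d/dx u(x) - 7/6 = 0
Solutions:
 u(x) = C1 - 7*x^4/20 + 7*x/6


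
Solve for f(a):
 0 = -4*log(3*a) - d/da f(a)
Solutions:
 f(a) = C1 - 4*a*log(a) - a*log(81) + 4*a


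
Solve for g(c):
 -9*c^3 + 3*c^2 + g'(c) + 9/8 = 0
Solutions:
 g(c) = C1 + 9*c^4/4 - c^3 - 9*c/8


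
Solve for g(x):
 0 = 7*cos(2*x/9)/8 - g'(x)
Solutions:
 g(x) = C1 + 63*sin(2*x/9)/16


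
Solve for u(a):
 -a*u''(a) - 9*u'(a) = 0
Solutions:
 u(a) = C1 + C2/a^8


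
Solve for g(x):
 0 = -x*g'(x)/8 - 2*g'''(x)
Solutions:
 g(x) = C1 + Integral(C2*airyai(-2^(2/3)*x/4) + C3*airybi(-2^(2/3)*x/4), x)


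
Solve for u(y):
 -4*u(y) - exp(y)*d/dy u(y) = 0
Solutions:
 u(y) = C1*exp(4*exp(-y))


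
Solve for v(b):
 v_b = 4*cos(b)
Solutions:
 v(b) = C1 + 4*sin(b)


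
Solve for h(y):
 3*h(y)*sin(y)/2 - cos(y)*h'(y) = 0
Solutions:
 h(y) = C1/cos(y)^(3/2)


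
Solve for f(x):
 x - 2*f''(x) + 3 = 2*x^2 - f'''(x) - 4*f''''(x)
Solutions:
 f(x) = C1 + C2*x + C3*exp(x*(-1 + sqrt(33))/8) + C4*exp(-x*(1 + sqrt(33))/8) - x^4/12 - x^3/12 - 11*x^2/8


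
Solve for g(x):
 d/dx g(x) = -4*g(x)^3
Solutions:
 g(x) = -sqrt(2)*sqrt(-1/(C1 - 4*x))/2
 g(x) = sqrt(2)*sqrt(-1/(C1 - 4*x))/2


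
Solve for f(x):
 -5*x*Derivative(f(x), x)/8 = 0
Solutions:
 f(x) = C1


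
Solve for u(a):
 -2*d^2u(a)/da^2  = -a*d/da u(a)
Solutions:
 u(a) = C1 + C2*erfi(a/2)


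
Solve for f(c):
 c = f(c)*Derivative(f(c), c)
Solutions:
 f(c) = -sqrt(C1 + c^2)
 f(c) = sqrt(C1 + c^2)


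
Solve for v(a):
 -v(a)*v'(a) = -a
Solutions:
 v(a) = -sqrt(C1 + a^2)
 v(a) = sqrt(C1 + a^2)


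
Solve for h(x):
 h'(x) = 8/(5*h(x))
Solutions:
 h(x) = -sqrt(C1 + 80*x)/5
 h(x) = sqrt(C1 + 80*x)/5


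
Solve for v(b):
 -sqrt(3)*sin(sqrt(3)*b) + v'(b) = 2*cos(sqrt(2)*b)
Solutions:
 v(b) = C1 + sqrt(2)*sin(sqrt(2)*b) - cos(sqrt(3)*b)


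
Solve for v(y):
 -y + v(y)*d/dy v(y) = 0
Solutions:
 v(y) = -sqrt(C1 + y^2)
 v(y) = sqrt(C1 + y^2)


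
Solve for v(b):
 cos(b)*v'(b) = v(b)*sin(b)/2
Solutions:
 v(b) = C1/sqrt(cos(b))


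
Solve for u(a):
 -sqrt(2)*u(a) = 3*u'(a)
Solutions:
 u(a) = C1*exp(-sqrt(2)*a/3)


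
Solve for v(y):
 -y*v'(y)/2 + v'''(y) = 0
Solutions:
 v(y) = C1 + Integral(C2*airyai(2^(2/3)*y/2) + C3*airybi(2^(2/3)*y/2), y)


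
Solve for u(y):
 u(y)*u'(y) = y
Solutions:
 u(y) = -sqrt(C1 + y^2)
 u(y) = sqrt(C1 + y^2)


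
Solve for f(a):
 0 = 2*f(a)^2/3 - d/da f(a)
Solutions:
 f(a) = -3/(C1 + 2*a)


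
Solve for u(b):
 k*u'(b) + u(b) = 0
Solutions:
 u(b) = C1*exp(-b/k)


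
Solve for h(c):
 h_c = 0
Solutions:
 h(c) = C1


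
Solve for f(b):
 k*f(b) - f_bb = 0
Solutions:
 f(b) = C1*exp(-b*sqrt(k)) + C2*exp(b*sqrt(k))


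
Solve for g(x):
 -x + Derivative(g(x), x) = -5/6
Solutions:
 g(x) = C1 + x^2/2 - 5*x/6


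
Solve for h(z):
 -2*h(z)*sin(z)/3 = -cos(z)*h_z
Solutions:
 h(z) = C1/cos(z)^(2/3)


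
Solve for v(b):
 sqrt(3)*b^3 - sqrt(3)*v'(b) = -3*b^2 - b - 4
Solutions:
 v(b) = C1 + b^4/4 + sqrt(3)*b^3/3 + sqrt(3)*b^2/6 + 4*sqrt(3)*b/3


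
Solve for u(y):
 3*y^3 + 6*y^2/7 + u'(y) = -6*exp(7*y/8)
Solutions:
 u(y) = C1 - 3*y^4/4 - 2*y^3/7 - 48*exp(7*y/8)/7


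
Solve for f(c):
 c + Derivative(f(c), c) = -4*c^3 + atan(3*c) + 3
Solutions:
 f(c) = C1 - c^4 - c^2/2 + c*atan(3*c) + 3*c - log(9*c^2 + 1)/6


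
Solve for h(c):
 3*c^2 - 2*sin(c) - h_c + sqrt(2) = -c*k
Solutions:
 h(c) = C1 + c^3 + c^2*k/2 + sqrt(2)*c + 2*cos(c)


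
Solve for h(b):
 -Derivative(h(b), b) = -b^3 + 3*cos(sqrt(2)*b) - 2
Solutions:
 h(b) = C1 + b^4/4 + 2*b - 3*sqrt(2)*sin(sqrt(2)*b)/2


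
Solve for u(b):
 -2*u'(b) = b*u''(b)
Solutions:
 u(b) = C1 + C2/b


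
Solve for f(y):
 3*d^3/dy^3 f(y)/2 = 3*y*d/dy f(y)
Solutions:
 f(y) = C1 + Integral(C2*airyai(2^(1/3)*y) + C3*airybi(2^(1/3)*y), y)


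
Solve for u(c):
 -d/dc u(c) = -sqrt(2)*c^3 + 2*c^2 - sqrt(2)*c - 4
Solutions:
 u(c) = C1 + sqrt(2)*c^4/4 - 2*c^3/3 + sqrt(2)*c^2/2 + 4*c


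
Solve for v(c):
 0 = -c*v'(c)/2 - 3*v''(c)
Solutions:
 v(c) = C1 + C2*erf(sqrt(3)*c/6)


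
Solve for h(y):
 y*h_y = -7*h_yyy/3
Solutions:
 h(y) = C1 + Integral(C2*airyai(-3^(1/3)*7^(2/3)*y/7) + C3*airybi(-3^(1/3)*7^(2/3)*y/7), y)


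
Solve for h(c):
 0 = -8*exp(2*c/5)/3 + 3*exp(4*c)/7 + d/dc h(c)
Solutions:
 h(c) = C1 + 20*exp(2*c/5)/3 - 3*exp(4*c)/28


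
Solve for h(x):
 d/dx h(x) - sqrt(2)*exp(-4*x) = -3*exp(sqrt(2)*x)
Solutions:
 h(x) = C1 - 3*sqrt(2)*exp(sqrt(2)*x)/2 - sqrt(2)*exp(-4*x)/4


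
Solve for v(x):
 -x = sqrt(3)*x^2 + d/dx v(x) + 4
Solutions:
 v(x) = C1 - sqrt(3)*x^3/3 - x^2/2 - 4*x


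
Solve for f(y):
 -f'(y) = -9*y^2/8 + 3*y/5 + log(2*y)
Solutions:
 f(y) = C1 + 3*y^3/8 - 3*y^2/10 - y*log(y) - y*log(2) + y


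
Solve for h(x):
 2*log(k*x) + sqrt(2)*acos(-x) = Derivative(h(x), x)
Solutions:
 h(x) = C1 + 2*x*log(k*x) - 2*x + sqrt(2)*(x*acos(-x) + sqrt(1 - x^2))


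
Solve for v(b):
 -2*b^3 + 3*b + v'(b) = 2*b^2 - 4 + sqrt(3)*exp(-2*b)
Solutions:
 v(b) = C1 + b^4/2 + 2*b^3/3 - 3*b^2/2 - 4*b - sqrt(3)*exp(-2*b)/2


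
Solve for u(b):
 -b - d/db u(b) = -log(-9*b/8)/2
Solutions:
 u(b) = C1 - b^2/2 + b*log(-b)/2 + b*(-3*log(2)/2 - 1/2 + log(3))


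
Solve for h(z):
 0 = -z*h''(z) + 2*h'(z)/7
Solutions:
 h(z) = C1 + C2*z^(9/7)


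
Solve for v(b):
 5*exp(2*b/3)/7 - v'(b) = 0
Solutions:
 v(b) = C1 + 15*exp(2*b/3)/14


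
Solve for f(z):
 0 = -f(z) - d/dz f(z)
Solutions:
 f(z) = C1*exp(-z)


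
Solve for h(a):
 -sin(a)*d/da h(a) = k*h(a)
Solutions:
 h(a) = C1*exp(k*(-log(cos(a) - 1) + log(cos(a) + 1))/2)


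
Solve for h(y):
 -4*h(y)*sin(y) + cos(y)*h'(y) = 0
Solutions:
 h(y) = C1/cos(y)^4


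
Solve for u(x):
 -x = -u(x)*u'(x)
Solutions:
 u(x) = -sqrt(C1 + x^2)
 u(x) = sqrt(C1 + x^2)


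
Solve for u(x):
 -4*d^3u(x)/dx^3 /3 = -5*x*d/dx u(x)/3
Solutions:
 u(x) = C1 + Integral(C2*airyai(10^(1/3)*x/2) + C3*airybi(10^(1/3)*x/2), x)


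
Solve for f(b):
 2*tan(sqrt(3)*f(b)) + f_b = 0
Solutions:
 f(b) = sqrt(3)*(pi - asin(C1*exp(-2*sqrt(3)*b)))/3
 f(b) = sqrt(3)*asin(C1*exp(-2*sqrt(3)*b))/3


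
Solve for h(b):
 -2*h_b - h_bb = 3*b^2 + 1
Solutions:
 h(b) = C1 + C2*exp(-2*b) - b^3/2 + 3*b^2/4 - 5*b/4


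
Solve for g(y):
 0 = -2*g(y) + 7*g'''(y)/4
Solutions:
 g(y) = C3*exp(2*7^(2/3)*y/7) + (C1*sin(sqrt(3)*7^(2/3)*y/7) + C2*cos(sqrt(3)*7^(2/3)*y/7))*exp(-7^(2/3)*y/7)


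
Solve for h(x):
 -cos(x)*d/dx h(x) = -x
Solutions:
 h(x) = C1 + Integral(x/cos(x), x)


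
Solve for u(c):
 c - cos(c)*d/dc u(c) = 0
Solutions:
 u(c) = C1 + Integral(c/cos(c), c)


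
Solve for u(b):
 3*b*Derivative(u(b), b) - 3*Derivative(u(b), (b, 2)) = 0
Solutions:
 u(b) = C1 + C2*erfi(sqrt(2)*b/2)


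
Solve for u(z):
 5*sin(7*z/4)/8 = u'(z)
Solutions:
 u(z) = C1 - 5*cos(7*z/4)/14


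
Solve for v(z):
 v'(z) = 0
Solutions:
 v(z) = C1


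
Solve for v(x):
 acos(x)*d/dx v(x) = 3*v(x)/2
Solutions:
 v(x) = C1*exp(3*Integral(1/acos(x), x)/2)


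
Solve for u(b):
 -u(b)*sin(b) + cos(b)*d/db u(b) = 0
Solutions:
 u(b) = C1/cos(b)


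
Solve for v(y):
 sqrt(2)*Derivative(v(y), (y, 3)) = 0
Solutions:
 v(y) = C1 + C2*y + C3*y^2


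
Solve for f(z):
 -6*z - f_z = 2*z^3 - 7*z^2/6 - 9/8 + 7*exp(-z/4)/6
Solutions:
 f(z) = C1 - z^4/2 + 7*z^3/18 - 3*z^2 + 9*z/8 + 14*exp(-z/4)/3


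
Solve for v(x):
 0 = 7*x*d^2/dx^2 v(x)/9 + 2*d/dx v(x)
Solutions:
 v(x) = C1 + C2/x^(11/7)


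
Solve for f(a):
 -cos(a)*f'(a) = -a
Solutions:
 f(a) = C1 + Integral(a/cos(a), a)


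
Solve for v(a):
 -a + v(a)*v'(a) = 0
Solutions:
 v(a) = -sqrt(C1 + a^2)
 v(a) = sqrt(C1 + a^2)


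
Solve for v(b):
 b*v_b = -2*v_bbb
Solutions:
 v(b) = C1 + Integral(C2*airyai(-2^(2/3)*b/2) + C3*airybi(-2^(2/3)*b/2), b)


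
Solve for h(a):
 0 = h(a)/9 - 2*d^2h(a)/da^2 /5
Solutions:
 h(a) = C1*exp(-sqrt(10)*a/6) + C2*exp(sqrt(10)*a/6)


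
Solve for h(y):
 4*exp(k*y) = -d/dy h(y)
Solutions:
 h(y) = C1 - 4*exp(k*y)/k


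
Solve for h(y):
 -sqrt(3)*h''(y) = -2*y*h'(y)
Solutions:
 h(y) = C1 + C2*erfi(3^(3/4)*y/3)


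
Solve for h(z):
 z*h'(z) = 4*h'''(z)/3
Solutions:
 h(z) = C1 + Integral(C2*airyai(6^(1/3)*z/2) + C3*airybi(6^(1/3)*z/2), z)


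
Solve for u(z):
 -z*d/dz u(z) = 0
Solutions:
 u(z) = C1


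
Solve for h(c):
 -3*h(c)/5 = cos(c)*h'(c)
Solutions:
 h(c) = C1*(sin(c) - 1)^(3/10)/(sin(c) + 1)^(3/10)


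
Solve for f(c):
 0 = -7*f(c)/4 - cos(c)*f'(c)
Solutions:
 f(c) = C1*(sin(c) - 1)^(7/8)/(sin(c) + 1)^(7/8)


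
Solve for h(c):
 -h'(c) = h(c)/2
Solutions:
 h(c) = C1*exp(-c/2)


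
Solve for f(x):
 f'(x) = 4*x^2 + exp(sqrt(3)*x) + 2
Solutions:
 f(x) = C1 + 4*x^3/3 + 2*x + sqrt(3)*exp(sqrt(3)*x)/3


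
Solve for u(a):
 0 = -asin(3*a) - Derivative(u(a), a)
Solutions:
 u(a) = C1 - a*asin(3*a) - sqrt(1 - 9*a^2)/3


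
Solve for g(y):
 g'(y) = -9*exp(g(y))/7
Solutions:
 g(y) = log(1/(C1 + 9*y)) + log(7)


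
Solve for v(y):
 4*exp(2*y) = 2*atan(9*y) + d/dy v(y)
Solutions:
 v(y) = C1 - 2*y*atan(9*y) + 2*exp(2*y) + log(81*y^2 + 1)/9


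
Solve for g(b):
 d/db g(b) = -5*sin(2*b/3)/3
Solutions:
 g(b) = C1 + 5*cos(2*b/3)/2


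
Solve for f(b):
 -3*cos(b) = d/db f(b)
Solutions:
 f(b) = C1 - 3*sin(b)


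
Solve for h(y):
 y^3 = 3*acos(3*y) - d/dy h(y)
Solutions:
 h(y) = C1 - y^4/4 + 3*y*acos(3*y) - sqrt(1 - 9*y^2)


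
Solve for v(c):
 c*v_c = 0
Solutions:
 v(c) = C1


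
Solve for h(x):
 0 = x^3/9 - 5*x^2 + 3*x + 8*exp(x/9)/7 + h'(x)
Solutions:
 h(x) = C1 - x^4/36 + 5*x^3/3 - 3*x^2/2 - 72*exp(x/9)/7


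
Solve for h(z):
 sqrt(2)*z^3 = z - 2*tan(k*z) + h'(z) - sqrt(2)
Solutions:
 h(z) = C1 + sqrt(2)*z^4/4 - z^2/2 + sqrt(2)*z + 2*Piecewise((-log(cos(k*z))/k, Ne(k, 0)), (0, True))


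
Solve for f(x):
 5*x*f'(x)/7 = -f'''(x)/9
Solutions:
 f(x) = C1 + Integral(C2*airyai(-45^(1/3)*7^(2/3)*x/7) + C3*airybi(-45^(1/3)*7^(2/3)*x/7), x)
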